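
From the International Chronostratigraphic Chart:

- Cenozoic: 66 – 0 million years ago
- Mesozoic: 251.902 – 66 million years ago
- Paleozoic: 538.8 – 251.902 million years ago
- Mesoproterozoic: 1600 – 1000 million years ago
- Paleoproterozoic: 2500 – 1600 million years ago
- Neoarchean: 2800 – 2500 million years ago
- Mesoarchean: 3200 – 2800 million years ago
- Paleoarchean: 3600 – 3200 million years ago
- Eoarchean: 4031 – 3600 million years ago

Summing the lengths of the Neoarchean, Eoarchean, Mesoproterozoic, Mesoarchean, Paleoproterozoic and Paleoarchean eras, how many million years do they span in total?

3031 million years

Duration is start − end for each: (2800 − 2500) + (4031 − 3600) + (1600 − 1000) + (3200 − 2800) + (2500 − 1600) + (3600 − 3200).
That is 300 + 431 + 600 + 400 + 900 + 400, which totals 3031 million years.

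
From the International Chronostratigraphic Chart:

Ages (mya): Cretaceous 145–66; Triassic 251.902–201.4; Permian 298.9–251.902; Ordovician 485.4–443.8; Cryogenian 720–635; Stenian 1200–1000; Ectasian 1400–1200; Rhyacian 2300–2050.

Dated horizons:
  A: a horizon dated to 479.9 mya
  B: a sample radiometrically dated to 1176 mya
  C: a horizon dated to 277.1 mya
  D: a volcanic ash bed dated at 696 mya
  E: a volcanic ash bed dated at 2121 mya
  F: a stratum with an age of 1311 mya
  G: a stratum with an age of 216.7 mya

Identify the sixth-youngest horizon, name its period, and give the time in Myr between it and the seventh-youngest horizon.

Sorted youngest-first by Ma: G (216.7), C (277.1), A (479.9), D (696), B (1176), F (1311), E (2121).
The sixth youngest is F at 1311 Ma, which lies in 1400–1200 Ma: the Ectasian.
The seventh youngest is E at 2121 Ma; separation = |1311 − 2121| = 810 Myr.

F, in the Ectasian; 810 million years to E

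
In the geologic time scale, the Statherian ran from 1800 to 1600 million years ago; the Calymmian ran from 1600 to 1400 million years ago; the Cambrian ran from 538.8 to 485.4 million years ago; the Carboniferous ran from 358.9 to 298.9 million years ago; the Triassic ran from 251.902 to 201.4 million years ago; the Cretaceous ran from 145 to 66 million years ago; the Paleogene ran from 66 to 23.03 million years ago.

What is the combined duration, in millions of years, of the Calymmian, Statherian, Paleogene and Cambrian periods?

Each duration: Calymmian = 200; Statherian = 200; Paleogene = 42.97; Cambrian = 53.4.
Sum: 200 + 200 + 42.97 + 53.4 = 496.37 Myr.

496.37 million years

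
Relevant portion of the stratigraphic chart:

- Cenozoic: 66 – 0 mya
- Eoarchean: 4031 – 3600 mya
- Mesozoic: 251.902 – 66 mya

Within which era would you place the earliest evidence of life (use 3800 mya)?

Eoarchean

3800 Ma lies between 4031 and 3600 Ma, so it falls in the Eoarchean.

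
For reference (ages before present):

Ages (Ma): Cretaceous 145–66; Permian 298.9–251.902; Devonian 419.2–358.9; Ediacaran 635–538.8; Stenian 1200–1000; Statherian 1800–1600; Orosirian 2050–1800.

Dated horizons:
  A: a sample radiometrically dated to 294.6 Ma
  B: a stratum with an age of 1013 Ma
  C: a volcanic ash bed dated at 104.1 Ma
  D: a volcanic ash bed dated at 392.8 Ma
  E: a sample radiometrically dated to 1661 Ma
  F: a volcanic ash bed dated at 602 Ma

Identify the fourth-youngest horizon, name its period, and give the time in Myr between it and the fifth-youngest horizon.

Smaller Ma means younger, so youngest first: C 104.1 < A 294.6 < D 392.8 < F 602 < B 1013 < E 1661.
Counting 4 along gives F (602 Ma); the excerpt puts that inside the Ediacaran, 635–538.8 Ma.
Next in line is B (1013 Ma), and 1013 − 602 = 411 Myr.

F, in the Ediacaran; 411 million years to B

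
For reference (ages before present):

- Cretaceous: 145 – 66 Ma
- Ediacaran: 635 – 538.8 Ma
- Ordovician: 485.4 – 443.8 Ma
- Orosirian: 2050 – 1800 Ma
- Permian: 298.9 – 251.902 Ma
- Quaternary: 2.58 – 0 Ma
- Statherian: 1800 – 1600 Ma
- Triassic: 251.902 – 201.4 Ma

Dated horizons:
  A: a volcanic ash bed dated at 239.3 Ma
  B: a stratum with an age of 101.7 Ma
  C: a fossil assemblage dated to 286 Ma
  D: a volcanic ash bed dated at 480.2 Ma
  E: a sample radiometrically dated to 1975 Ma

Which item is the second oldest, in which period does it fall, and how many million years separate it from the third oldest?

D, in the Ordovician; 194.2 million years to C

Sorted oldest-first by Ma: E (1975), D (480.2), C (286), A (239.3), B (101.7).
The second oldest is D at 480.2 Ma, which lies in 485.4–443.8 Ma: the Ordovician.
The third oldest is C at 286 Ma; separation = |480.2 − 286| = 194.2 Myr.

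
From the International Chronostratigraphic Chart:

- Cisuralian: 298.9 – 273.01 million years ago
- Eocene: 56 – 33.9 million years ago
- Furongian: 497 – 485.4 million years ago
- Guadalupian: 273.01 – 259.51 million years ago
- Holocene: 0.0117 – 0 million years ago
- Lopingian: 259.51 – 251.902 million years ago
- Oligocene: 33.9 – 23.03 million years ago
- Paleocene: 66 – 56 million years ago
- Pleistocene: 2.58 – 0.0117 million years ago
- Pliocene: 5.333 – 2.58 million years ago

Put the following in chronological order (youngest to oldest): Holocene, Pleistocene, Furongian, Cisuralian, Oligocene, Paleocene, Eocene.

Holocene, Pleistocene, Oligocene, Eocene, Paleocene, Cisuralian, Furongian

The oldest of these is Furongian (starts 497 Ma) and the youngest is Holocene (ends 0 Ma).
In between, by decreasing start age: Cisuralian (298.9), Paleocene (66), Eocene (56), Oligocene (33.9), Pleistocene (2.58).
Listing youngest first means reversing that sequence.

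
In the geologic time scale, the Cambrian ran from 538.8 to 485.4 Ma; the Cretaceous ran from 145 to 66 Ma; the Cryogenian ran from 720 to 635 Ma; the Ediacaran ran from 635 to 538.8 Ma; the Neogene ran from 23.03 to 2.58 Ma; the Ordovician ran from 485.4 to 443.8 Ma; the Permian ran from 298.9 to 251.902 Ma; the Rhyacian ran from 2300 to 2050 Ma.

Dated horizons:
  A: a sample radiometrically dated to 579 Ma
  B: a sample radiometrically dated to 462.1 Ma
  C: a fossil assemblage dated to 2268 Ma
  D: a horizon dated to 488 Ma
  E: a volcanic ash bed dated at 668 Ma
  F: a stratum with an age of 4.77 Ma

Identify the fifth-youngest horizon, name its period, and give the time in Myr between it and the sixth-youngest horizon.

Smaller Ma means younger, so youngest first: F 4.77 < B 462.1 < D 488 < A 579 < E 668 < C 2268.
Counting 5 along gives E (668 Ma); the excerpt puts that inside the Cryogenian, 720–635 Ma.
Next in line is C (2268 Ma), and 2268 − 668 = 1600 Myr.

E, in the Cryogenian; 1600 million years to C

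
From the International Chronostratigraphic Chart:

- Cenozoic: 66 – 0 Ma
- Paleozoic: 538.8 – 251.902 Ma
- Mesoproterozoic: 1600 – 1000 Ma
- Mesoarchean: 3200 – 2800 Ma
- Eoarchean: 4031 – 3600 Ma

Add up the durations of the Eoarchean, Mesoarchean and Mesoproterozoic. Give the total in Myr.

Each duration: Eoarchean = 431; Mesoarchean = 400; Mesoproterozoic = 600.
Sum: 431 + 400 + 600 = 1431 Myr.

1431 million years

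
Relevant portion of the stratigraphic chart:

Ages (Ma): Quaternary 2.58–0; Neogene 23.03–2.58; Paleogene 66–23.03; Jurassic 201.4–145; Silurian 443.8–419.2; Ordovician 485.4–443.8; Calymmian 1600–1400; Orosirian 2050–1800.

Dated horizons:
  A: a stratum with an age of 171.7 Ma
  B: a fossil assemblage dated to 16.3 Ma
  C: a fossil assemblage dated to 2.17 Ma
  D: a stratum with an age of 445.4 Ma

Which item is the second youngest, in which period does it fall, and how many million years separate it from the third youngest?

Sorted youngest-first by Ma: C (2.17), B (16.3), A (171.7), D (445.4).
The second youngest is B at 16.3 Ma, which lies in 23.03–2.58 Ma: the Neogene.
The third youngest is A at 171.7 Ma; separation = |16.3 − 171.7| = 155.4 Myr.

B, in the Neogene; 155.4 million years to A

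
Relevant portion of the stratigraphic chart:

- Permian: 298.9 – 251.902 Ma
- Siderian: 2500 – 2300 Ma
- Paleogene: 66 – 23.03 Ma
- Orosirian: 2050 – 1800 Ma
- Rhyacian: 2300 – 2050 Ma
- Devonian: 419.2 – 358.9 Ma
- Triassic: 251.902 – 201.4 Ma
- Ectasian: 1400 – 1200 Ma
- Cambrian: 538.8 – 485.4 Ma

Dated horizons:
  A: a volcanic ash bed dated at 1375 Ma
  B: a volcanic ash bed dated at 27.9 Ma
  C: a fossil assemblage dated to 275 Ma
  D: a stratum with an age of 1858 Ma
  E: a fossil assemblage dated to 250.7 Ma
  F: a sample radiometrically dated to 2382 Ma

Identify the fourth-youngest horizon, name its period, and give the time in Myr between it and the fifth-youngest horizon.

Sorted youngest-first by Ma: B (27.9), E (250.7), C (275), A (1375), D (1858), F (2382).
The fourth youngest is A at 1375 Ma, which lies in 1400–1200 Ma: the Ectasian.
The fifth youngest is D at 1858 Ma; separation = |1375 − 1858| = 483 Myr.

A, in the Ectasian; 483 million years to D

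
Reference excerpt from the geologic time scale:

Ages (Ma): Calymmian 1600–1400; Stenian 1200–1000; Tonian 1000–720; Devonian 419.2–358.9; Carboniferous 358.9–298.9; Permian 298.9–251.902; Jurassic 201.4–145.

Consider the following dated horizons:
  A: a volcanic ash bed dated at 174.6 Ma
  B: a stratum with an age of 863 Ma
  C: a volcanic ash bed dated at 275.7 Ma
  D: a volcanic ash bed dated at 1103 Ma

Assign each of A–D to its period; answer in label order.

Match each age against the start–end ranges in the excerpt: A = 174.6 Ma → Jurassic (201.4–145); B = 863 Ma → Tonian (1000–720); C = 275.7 Ma → Permian (298.9–251.902); D = 1103 Ma → Stenian (1200–1000).

A — Jurassic; B — Tonian; C — Permian; D — Stenian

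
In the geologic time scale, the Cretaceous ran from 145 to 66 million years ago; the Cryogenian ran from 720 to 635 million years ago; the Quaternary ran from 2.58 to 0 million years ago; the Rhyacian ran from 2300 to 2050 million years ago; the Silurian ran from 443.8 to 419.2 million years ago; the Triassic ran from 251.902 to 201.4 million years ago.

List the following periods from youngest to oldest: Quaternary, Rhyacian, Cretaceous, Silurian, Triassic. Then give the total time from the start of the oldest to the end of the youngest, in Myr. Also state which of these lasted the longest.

Start ages (Ma): Rhyacian 2300, Silurian 443.8, Triassic 251.902, Cretaceous 145, Quaternary 2.58.
Ordered youngest to oldest: Quaternary, Cretaceous, Triassic, Silurian, Rhyacian.
Span = 2300 − 0 = 2300 Myr.
Durations: Cretaceous 79, Triassic 50.502, Quaternary 2.58, Silurian 24.6, Rhyacian 250 → longest is Rhyacian (250 Myr).

Quaternary → Cretaceous → Triassic → Silurian → Rhyacian; total span 2300 Myr; longest is Rhyacian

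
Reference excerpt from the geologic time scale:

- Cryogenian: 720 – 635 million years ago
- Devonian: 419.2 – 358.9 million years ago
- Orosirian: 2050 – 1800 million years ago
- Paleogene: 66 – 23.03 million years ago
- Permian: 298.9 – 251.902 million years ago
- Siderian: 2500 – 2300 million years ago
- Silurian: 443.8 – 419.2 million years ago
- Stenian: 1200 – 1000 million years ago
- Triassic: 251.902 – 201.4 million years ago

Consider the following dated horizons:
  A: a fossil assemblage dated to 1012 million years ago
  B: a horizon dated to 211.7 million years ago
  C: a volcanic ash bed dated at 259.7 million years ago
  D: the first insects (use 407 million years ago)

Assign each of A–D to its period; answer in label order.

Match each age against the start–end ranges in the excerpt: A = 1012 Ma → Stenian (1200–1000); B = 211.7 Ma → Triassic (251.902–201.4); C = 259.7 Ma → Permian (298.9–251.902); D = 407 Ma → Devonian (419.2–358.9).

A — Stenian; B — Triassic; C — Permian; D — Devonian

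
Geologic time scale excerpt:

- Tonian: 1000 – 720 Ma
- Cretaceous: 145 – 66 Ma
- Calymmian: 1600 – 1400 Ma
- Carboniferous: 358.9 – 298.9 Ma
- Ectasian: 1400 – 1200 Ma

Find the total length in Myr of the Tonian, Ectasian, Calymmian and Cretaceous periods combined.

759 million years

Duration is start − end for each: (1000 − 720) + (1400 − 1200) + (1600 − 1400) + (145 − 66).
That is 280 + 200 + 200 + 79, which totals 759 million years.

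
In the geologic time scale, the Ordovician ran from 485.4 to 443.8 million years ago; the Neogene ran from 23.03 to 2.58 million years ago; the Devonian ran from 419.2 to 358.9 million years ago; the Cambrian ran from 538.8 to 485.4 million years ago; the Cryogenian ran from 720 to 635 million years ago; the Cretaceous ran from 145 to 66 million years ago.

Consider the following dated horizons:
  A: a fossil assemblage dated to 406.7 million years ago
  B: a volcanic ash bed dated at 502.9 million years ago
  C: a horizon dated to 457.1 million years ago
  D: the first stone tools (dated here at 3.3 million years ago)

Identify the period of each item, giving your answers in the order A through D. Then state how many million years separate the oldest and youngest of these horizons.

A: 406.7 Ma lies in 419.2–358.9 Ma, so Devonian.
B: 502.9 Ma lies in 538.8–485.4 Ma, so Cambrian.
C: 457.1 Ma lies in 485.4–443.8 Ma, so Ordovician.
D: 3.3 Ma lies in 23.03–2.58 Ma, so Neogene.
Oldest = 502.9 Ma, youngest = 3.3 Ma → span 499.6 Myr.

A — Devonian; B — Cambrian; C — Ordovician; D — Neogene; span 499.6 million years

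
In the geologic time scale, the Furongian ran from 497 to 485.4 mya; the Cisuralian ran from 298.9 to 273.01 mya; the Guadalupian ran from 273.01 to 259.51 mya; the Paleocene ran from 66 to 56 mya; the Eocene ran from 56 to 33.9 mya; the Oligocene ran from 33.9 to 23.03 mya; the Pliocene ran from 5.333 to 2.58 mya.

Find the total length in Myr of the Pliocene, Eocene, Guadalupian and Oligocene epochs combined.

Each duration: Pliocene = 2.753; Eocene = 22.1; Guadalupian = 13.5; Oligocene = 10.87.
Sum: 2.753 + 22.1 + 13.5 + 10.87 = 49.223 Myr.

49.223 million years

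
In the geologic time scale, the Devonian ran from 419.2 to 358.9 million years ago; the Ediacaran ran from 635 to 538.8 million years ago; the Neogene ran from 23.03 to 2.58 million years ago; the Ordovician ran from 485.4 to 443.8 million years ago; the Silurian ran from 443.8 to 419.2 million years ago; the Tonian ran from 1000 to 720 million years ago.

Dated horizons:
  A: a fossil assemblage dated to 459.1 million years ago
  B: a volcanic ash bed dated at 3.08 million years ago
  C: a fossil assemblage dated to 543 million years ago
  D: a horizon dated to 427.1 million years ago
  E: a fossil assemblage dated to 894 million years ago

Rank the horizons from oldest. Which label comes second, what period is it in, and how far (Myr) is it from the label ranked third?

C, in the Ediacaran; 83.9 million years to A

Sorted oldest-first by Ma: E (894), C (543), A (459.1), D (427.1), B (3.08).
The second oldest is C at 543 Ma, which lies in 635–538.8 Ma: the Ediacaran.
The third oldest is A at 459.1 Ma; separation = |543 − 459.1| = 83.9 Myr.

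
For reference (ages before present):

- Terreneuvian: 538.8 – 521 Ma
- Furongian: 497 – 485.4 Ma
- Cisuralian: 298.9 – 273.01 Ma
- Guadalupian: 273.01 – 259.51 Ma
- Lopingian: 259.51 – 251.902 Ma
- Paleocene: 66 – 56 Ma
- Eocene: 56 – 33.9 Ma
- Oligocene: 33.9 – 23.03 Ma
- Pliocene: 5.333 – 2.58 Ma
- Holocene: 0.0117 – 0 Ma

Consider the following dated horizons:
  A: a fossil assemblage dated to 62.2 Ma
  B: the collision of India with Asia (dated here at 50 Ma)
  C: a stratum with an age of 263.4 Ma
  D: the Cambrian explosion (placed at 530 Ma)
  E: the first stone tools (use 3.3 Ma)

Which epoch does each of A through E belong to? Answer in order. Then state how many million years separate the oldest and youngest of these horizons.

A: 62.2 Ma lies in 66–56 Ma, so Paleocene.
B: 50 Ma lies in 56–33.9 Ma, so Eocene.
C: 263.4 Ma lies in 273.01–259.51 Ma, so Guadalupian.
D: 530 Ma lies in 538.8–521 Ma, so Terreneuvian.
E: 3.3 Ma lies in 5.333–2.58 Ma, so Pliocene.
Oldest = 530 Ma, youngest = 3.3 Ma → span 526.7 Myr.

A — Paleocene; B — Eocene; C — Guadalupian; D — Terreneuvian; E — Pliocene; span 526.7 million years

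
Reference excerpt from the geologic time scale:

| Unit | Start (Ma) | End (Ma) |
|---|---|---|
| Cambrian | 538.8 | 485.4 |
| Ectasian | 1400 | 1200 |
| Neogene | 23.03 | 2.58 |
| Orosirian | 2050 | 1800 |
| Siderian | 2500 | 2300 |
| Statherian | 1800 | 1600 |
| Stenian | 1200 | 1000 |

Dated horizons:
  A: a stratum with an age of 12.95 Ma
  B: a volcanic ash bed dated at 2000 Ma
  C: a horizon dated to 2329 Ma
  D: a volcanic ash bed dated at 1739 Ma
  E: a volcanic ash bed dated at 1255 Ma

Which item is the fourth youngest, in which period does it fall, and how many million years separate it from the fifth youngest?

Smaller Ma means younger, so youngest first: A 12.95 < E 1255 < D 1739 < B 2000 < C 2329.
Counting 4 along gives B (2000 Ma); the excerpt puts that inside the Orosirian, 2050–1800 Ma.
Next in line is C (2329 Ma), and 2329 − 2000 = 329 Myr.

B, in the Orosirian; 329 million years to C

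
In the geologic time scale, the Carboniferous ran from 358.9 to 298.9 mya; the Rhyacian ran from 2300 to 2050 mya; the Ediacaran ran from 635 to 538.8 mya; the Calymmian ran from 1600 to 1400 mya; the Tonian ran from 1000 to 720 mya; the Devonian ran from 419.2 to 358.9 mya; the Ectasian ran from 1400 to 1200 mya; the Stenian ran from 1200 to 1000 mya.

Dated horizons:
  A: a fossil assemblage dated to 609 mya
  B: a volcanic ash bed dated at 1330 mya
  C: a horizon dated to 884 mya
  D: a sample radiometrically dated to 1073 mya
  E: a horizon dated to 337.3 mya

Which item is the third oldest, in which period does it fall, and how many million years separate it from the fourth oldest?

Larger Ma means older, so oldest first: B 1330 > D 1073 > C 884 > A 609 > E 337.3.
Counting 3 along gives C (884 Ma); the excerpt puts that inside the Tonian, 1000–720 Ma.
Next in line is A (609 Ma), and 884 − 609 = 275 Myr.

C, in the Tonian; 275 million years to A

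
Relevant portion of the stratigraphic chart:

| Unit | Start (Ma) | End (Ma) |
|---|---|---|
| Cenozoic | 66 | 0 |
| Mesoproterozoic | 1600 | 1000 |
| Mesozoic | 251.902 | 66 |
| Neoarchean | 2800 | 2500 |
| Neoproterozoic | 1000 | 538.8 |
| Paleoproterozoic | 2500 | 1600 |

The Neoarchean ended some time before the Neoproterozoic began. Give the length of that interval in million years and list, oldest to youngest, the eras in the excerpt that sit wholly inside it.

End of Neoarchean = 2500 Ma; start of Neoproterozoic = 1000 Ma.
Gap = 2500 − 1000 = 1500 Myr.
Eras wholly inside 2500–1000 Ma: Paleoproterozoic (2500–1600), Mesoproterozoic (1600–1000).

1500 million years; Paleoproterozoic, Mesoproterozoic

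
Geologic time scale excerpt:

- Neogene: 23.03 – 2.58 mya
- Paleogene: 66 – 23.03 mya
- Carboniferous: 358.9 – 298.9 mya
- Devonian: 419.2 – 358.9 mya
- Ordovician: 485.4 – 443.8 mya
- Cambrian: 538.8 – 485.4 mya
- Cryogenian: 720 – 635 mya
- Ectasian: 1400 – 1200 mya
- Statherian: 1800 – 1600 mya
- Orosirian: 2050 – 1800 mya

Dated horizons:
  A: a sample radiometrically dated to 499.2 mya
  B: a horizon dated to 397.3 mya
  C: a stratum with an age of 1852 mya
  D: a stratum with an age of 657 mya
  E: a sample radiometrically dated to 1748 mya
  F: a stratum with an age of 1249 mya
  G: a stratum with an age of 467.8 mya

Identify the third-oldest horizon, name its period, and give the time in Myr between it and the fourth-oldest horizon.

F, in the Ectasian; 592 million years to D

Larger Ma means older, so oldest first: C 1852 > E 1748 > F 1249 > D 657 > A 499.2 > G 467.8 > B 397.3.
Counting 3 along gives F (1249 Ma); the excerpt puts that inside the Ectasian, 1400–1200 Ma.
Next in line is D (657 Ma), and 1249 − 657 = 592 Myr.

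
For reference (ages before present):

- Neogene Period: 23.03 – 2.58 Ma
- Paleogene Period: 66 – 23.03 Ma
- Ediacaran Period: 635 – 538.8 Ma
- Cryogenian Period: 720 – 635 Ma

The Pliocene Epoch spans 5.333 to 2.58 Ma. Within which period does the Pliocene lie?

The Pliocene (5.333–2.58 Ma) lies entirely within 23.03–2.58 Ma, the Neogene Period.

Neogene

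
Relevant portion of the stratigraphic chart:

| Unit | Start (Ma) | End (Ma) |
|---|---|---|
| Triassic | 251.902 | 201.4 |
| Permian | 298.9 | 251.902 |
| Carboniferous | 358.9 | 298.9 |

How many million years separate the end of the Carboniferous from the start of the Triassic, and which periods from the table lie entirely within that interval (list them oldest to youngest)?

46.998 million years; Permian

End of Carboniferous = 298.9 Ma; start of Triassic = 251.902 Ma.
Gap = 298.9 − 251.902 = 46.998 Myr.
Periods wholly inside 298.9–251.902 Ma: Permian (298.9–251.902).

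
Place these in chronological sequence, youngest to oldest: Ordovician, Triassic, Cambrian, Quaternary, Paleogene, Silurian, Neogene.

Era membership (oldest first within each) — Paleozoic: Cambrian, Ordovician, Silurian; Mesozoic: Triassic; Cenozoic: Paleogene, Neogene, Quaternary. Paleozoic precedes Mesozoic, which precedes Cenozoic. Concatenating the groups in that era order and then reversing gives youngest to oldest.

Quaternary, Neogene, Paleogene, Triassic, Silurian, Ordovician, Cambrian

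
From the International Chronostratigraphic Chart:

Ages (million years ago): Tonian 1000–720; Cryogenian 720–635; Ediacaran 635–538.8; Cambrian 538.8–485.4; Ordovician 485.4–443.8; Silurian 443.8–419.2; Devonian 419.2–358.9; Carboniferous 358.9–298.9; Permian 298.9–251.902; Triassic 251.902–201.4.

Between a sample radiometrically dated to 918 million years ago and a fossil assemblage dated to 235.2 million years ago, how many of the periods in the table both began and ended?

918 Ma sits inside the Tonian (1000–720) and 235.2 Ma inside the Triassic (251.902–201.4); neither of those is wholly between the two dates.
The listed periods lying completely between them are Cryogenian, Ediacaran, Cambrian, Ordovician, Silurian, Devonian, Carboniferous, Permian — 8 in all.

8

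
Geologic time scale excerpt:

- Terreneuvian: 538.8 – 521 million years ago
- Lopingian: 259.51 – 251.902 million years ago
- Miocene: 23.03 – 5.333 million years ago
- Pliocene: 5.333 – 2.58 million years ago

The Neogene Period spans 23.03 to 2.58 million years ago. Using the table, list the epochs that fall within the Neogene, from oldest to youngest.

Miocene, Pliocene

Epochs with both bounds inside 23.03–2.58 Ma: Miocene (23.03–5.333), Pliocene (5.333–2.58).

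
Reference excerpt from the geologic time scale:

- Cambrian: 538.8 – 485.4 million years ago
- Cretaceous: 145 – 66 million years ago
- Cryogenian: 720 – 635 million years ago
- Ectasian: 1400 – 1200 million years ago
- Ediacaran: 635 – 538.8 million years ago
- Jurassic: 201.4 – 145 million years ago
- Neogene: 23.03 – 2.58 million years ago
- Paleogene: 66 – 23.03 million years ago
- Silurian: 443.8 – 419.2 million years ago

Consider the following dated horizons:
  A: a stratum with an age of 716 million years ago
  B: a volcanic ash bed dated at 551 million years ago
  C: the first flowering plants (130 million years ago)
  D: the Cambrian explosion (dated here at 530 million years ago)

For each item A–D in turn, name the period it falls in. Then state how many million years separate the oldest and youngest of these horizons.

A — Cryogenian; B — Ediacaran; C — Cretaceous; D — Cambrian; span 586 million years

Match each age against the start–end ranges in the excerpt: A = 716 Ma → Cryogenian (720–635); B = 551 Ma → Ediacaran (635–538.8); C = 130 Ma → Cretaceous (145–66); D = 530 Ma → Cambrian (538.8–485.4).
The largest age is 716 Ma and the smallest is 130 Ma; their difference is 586 Myr.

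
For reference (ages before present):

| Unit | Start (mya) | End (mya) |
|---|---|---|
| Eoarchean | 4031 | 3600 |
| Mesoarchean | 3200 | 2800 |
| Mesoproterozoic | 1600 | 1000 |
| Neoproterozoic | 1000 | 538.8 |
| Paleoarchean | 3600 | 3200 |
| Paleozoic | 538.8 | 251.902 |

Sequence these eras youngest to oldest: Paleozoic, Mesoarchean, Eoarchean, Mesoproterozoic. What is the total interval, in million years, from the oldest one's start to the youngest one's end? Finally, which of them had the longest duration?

Start ages (Ma): Eoarchean 4031, Mesoarchean 3200, Mesoproterozoic 1600, Paleozoic 538.8.
Ordered youngest to oldest: Paleozoic, Mesoproterozoic, Mesoarchean, Eoarchean.
Span = 4031 − 251.902 = 3779.098 Myr.
Durations: Mesoproterozoic 600, Eoarchean 431, Mesoarchean 400, Paleozoic 286.898 → longest is Mesoproterozoic (600 Myr).

Paleozoic, Mesoproterozoic, Mesoarchean, Eoarchean; total span 3779.098 Myr; longest is Mesoproterozoic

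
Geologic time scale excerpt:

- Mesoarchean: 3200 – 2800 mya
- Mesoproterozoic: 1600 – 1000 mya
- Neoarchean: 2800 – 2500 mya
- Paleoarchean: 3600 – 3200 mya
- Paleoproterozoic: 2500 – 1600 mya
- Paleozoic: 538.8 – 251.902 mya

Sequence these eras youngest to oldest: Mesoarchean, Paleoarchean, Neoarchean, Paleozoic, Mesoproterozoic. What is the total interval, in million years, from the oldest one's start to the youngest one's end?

Paleozoic, Mesoproterozoic, Neoarchean, Mesoarchean, Paleoarchean; total span 3348.098 Myr

Start ages (Ma): Paleoarchean 3600, Mesoarchean 3200, Neoarchean 2800, Mesoproterozoic 1600, Paleozoic 538.8.
Ordered youngest to oldest: Paleozoic, Mesoproterozoic, Neoarchean, Mesoarchean, Paleoarchean.
Span = 3600 − 251.902 = 3348.098 Myr.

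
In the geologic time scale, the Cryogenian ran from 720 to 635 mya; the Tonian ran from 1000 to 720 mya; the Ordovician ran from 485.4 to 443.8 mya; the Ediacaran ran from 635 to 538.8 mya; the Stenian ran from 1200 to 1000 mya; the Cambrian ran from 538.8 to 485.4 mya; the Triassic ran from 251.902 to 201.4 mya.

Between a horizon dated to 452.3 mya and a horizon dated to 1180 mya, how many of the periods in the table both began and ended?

4

The older date is 1180 Ma and the younger is 452.3 Ma.
Periods with start < 1180 and end > 452.3 Ma: Tonian (1000–720), Cryogenian (720–635), Ediacaran (635–538.8), Cambrian (538.8–485.4).
That is 4 complete periods.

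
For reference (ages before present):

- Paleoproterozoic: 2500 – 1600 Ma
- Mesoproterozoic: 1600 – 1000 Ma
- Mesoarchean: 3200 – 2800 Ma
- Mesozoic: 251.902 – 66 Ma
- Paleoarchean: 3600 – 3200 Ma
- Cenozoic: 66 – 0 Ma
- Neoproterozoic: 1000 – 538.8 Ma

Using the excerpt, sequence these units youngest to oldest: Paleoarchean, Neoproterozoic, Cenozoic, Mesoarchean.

The oldest of these is Paleoarchean (starts 3600 Ma) and the youngest is Cenozoic (ends 0 Ma).
In between, by decreasing start age: Mesoarchean (3200), Neoproterozoic (1000).
Listing youngest first means reversing that sequence.

Cenozoic, then Neoproterozoic, then Mesoarchean, then Paleoarchean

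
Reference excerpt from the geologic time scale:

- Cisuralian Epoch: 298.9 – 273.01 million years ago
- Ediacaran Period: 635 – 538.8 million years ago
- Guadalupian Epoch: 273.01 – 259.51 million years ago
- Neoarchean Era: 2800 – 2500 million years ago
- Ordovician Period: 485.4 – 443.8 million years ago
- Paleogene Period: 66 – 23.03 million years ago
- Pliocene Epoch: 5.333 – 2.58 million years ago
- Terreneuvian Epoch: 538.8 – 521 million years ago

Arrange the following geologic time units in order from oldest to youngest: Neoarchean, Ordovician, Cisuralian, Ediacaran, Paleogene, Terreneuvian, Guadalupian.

Neoarchean, then Ediacaran, then Terreneuvian, then Ordovician, then Cisuralian, then Guadalupian, then Paleogene

Sorting by start age (descending Ma, since larger Ma = older): Neoarchean began 2800, Ediacaran began 635, Terreneuvian began 538.8, Ordovician began 485.4, Cisuralian began 298.9, Guadalupian began 273.01, Paleogene began 66.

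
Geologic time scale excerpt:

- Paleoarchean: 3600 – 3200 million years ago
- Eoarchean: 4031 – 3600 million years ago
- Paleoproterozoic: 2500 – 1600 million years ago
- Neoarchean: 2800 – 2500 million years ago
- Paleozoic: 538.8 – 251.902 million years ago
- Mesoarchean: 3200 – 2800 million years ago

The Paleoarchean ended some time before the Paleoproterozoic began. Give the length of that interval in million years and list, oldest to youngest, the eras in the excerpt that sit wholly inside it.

700 million years; Mesoarchean, Neoarchean

The Paleoarchean closes at 3200 Ma and the Paleoproterozoic opens at 2500 Ma, so the interval is 3200 − 2500 = 700 Myr.
An era fits inside if it starts at or after 3200 Ma and ends at or before 2500 Ma; oldest first that gives Mesoarchean, Neoarchean.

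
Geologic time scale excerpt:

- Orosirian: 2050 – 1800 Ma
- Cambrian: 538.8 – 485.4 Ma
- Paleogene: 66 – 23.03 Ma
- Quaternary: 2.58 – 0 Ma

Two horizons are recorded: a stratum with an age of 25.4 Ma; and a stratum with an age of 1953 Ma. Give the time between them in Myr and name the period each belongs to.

1927.6 million years apart; the first in the Paleogene, the second in the Orosirian

Elapsed time: 1953 − 25.4 = 1927.6 Myr.
25.4 Ma lies within 66–23.03 Ma: Paleogene.
1953 Ma lies within 2050–1800 Ma: Orosirian.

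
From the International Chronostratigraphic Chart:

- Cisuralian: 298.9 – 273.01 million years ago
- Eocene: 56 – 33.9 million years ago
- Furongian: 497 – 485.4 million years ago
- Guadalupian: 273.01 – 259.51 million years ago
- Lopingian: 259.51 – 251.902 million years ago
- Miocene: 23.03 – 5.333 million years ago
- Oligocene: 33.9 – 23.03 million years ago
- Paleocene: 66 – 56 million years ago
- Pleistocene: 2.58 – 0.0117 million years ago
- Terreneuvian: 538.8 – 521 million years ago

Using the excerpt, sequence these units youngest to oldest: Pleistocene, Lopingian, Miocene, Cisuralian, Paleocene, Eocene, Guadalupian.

Sorting by start age (ascending Ma, since larger Ma = older): Pleistocene start 2.58, Miocene start 23.03, Eocene start 56, Paleocene start 66, Lopingian start 259.51, Guadalupian start 273.01, Cisuralian start 298.9.

Pleistocene, Miocene, Eocene, Paleocene, Lopingian, Guadalupian, Cisuralian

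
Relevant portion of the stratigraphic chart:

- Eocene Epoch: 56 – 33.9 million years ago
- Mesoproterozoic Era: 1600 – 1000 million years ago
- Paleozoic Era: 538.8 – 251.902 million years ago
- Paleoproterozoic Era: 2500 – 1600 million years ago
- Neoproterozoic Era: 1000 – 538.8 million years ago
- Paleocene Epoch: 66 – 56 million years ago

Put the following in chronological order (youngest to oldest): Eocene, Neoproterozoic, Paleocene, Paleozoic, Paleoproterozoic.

Sorting by start age (ascending Ma, since larger Ma = older): Eocene start 56, Paleocene start 66, Paleozoic start 538.8, Neoproterozoic start 1000, Paleoproterozoic start 2500.

Eocene, Paleocene, Paleozoic, Neoproterozoic, Paleoproterozoic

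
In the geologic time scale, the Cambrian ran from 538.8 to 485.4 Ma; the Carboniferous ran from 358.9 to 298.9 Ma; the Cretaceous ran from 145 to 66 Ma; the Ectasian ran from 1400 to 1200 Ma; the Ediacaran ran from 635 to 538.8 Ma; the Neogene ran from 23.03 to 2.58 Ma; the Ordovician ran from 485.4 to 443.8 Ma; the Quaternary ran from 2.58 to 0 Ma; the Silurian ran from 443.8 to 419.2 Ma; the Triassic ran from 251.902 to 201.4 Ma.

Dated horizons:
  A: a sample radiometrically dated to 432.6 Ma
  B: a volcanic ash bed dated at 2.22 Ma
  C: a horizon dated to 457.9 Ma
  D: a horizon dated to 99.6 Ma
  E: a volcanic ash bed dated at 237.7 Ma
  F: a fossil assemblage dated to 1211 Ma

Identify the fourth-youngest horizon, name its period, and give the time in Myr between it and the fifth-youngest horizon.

A, in the Silurian; 25.3 million years to C

Sorted youngest-first by Ma: B (2.22), D (99.6), E (237.7), A (432.6), C (457.9), F (1211).
The fourth youngest is A at 432.6 Ma, which lies in 443.8–419.2 Ma: the Silurian.
The fifth youngest is C at 457.9 Ma; separation = |432.6 − 457.9| = 25.3 Myr.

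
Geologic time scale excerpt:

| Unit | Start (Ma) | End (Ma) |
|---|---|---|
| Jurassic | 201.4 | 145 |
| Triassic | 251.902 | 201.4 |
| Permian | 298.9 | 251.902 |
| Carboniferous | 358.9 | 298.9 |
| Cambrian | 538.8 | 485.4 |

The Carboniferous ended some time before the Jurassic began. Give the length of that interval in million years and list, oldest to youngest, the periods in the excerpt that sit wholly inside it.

97.5 million years; Permian, Triassic

The Carboniferous closes at 298.9 Ma and the Jurassic opens at 201.4 Ma, so the interval is 298.9 − 201.4 = 97.5 Myr.
A period fits inside if it starts at or after 298.9 Ma and ends at or before 201.4 Ma; oldest first that gives Permian, Triassic.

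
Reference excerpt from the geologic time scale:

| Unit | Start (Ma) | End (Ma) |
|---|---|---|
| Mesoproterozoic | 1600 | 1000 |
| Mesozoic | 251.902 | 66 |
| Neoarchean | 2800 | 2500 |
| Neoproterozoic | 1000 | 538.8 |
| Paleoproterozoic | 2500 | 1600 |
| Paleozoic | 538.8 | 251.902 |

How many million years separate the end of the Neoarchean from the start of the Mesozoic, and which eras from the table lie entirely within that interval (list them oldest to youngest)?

End of Neoarchean = 2500 Ma; start of Mesozoic = 251.902 Ma.
Gap = 2500 − 251.902 = 2248.098 Myr.
Eras wholly inside 2500–251.902 Ma: Paleoproterozoic (2500–1600), Mesoproterozoic (1600–1000), Neoproterozoic (1000–538.8), Paleozoic (538.8–251.902).

2248.098 million years; Paleoproterozoic, Mesoproterozoic, Neoproterozoic, Paleozoic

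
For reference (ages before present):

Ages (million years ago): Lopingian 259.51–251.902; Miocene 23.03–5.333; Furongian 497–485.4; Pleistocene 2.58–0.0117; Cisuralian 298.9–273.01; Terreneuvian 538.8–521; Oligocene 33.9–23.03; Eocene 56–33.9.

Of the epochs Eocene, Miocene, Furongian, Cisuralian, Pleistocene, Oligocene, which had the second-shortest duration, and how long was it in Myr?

Durations: Eocene 22.1; Miocene 17.697; Furongian 11.6; Cisuralian 25.89; Pleistocene 2.5683; Oligocene 10.87 Myr.
Sorted shortest-first: Pleistocene (2.5683), Oligocene (10.87), Furongian (11.6), Miocene (17.697), Eocene (22.1), Cisuralian (25.89).
The second shortest is Oligocene at 10.87 Myr.

Oligocene, 10.87 million years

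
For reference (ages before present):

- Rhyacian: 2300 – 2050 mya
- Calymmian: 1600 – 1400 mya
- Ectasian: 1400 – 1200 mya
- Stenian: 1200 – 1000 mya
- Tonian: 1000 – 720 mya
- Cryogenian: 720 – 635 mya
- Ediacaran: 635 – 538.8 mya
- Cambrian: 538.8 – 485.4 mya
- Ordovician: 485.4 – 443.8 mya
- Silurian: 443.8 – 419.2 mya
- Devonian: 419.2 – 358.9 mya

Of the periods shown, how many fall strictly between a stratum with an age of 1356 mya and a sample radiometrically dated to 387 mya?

7

The older date is 1356 Ma and the younger is 387 Ma.
Periods with start < 1356 and end > 387 Ma: Stenian (1200–1000), Tonian (1000–720), Cryogenian (720–635), Ediacaran (635–538.8), Cambrian (538.8–485.4), Ordovician (485.4–443.8), Silurian (443.8–419.2).
That is 7 complete periods.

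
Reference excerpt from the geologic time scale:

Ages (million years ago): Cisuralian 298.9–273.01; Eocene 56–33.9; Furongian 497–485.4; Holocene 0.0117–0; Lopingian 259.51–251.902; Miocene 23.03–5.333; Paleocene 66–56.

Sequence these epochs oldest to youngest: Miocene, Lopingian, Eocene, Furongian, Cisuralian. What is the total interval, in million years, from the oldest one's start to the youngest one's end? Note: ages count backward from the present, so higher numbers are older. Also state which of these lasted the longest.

From the excerpt: Miocene 23.03–5.333; Lopingian 259.51–251.902; Eocene 56–33.9; Furongian 497–485.4; Cisuralian 298.9–273.01 (Ma).
Larger Ma is earlier, so the oldest is Furongian and the youngest is Miocene; oldest to youngest: Furongian, Cisuralian, Lopingian, Eocene, Miocene.
Oldest start 497 minus youngest end 5.333 gives 491.667 Myr overall.
Individual lengths (start − end): Eocene 22.1; Lopingian 7.608; Cisuralian 25.89; Miocene 17.697; Furongian 11.6. The largest is Cisuralian at 25.89 Myr.

Furongian → Cisuralian → Lopingian → Eocene → Miocene; total span 491.667 Myr; longest is Cisuralian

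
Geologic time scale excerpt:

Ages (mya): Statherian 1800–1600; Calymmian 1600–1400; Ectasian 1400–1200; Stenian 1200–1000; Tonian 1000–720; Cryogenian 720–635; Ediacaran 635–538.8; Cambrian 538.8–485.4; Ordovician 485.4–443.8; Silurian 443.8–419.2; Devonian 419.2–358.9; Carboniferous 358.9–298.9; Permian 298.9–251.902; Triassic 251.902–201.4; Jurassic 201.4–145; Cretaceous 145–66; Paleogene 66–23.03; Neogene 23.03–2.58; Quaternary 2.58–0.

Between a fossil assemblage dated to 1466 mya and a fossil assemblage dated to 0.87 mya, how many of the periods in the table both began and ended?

1466 Ma sits inside the Calymmian (1600–1400) and 0.87 Ma inside the Quaternary (2.58–0); neither of those is wholly between the two dates.
The listed periods lying completely between them are Ectasian, Stenian, Tonian, Cryogenian, Ediacaran, Cambrian, Ordovician, Silurian, Devonian, Carboniferous, Permian, Triassic, Jurassic, Cretaceous, Paleogene, Neogene — 16 in all.

16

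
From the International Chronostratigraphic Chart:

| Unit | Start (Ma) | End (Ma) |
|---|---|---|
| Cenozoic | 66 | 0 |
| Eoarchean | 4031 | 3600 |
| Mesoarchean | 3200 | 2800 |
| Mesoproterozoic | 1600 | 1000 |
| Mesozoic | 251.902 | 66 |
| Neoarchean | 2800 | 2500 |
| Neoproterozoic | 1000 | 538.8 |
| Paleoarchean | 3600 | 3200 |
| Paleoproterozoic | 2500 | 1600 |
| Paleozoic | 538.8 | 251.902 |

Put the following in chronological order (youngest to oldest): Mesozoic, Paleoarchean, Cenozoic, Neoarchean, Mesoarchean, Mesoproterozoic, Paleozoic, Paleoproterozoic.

Read off each span (Ma): Mesozoic 251.902–66; Paleoarchean 3600–3200; Cenozoic 66–0; Neoarchean 2800–2500; Mesoarchean 3200–2800; Mesoproterozoic 1600–1000; Paleozoic 538.8–251.902; Paleoproterozoic 2500–1600.
Larger Ma is older, so oldest→youngest is Paleoarchean, Mesoarchean, Neoarchean, Paleoproterozoic, Mesoproterozoic, Paleozoic, Mesozoic, Cenozoic; reverse it for youngest→oldest.

Cenozoic → Mesozoic → Paleozoic → Mesoproterozoic → Paleoproterozoic → Neoarchean → Mesoarchean → Paleoarchean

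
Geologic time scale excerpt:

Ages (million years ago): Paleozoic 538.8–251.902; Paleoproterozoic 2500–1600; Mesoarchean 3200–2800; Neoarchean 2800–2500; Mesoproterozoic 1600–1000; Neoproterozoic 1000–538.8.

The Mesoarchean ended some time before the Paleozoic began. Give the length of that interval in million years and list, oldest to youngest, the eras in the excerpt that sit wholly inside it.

End of Mesoarchean = 2800 Ma; start of Paleozoic = 538.8 Ma.
Gap = 2800 − 538.8 = 2261.2 Myr.
Eras wholly inside 2800–538.8 Ma: Neoarchean (2800–2500), Paleoproterozoic (2500–1600), Mesoproterozoic (1600–1000), Neoproterozoic (1000–538.8).

2261.2 million years; Neoarchean, Paleoproterozoic, Mesoproterozoic, Neoproterozoic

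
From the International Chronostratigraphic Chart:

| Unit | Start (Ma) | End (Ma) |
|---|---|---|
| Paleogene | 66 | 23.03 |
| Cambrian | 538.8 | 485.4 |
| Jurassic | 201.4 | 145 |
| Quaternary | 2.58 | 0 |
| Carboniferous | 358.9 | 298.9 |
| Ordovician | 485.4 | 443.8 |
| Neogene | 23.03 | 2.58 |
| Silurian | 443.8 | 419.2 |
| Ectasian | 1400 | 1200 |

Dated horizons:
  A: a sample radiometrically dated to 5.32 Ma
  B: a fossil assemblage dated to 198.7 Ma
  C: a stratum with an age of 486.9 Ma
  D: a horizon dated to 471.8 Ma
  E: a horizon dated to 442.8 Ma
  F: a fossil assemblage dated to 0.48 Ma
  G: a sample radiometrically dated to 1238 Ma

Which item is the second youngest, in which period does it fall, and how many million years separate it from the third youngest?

A, in the Neogene; 193.38 million years to B

Smaller Ma means younger, so youngest first: F 0.48 < A 5.32 < B 198.7 < E 442.8 < D 471.8 < C 486.9 < G 1238.
Counting 2 along gives A (5.32 Ma); the excerpt puts that inside the Neogene, 23.03–2.58 Ma.
Next in line is B (198.7 Ma), and 198.7 − 5.32 = 193.38 Myr.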